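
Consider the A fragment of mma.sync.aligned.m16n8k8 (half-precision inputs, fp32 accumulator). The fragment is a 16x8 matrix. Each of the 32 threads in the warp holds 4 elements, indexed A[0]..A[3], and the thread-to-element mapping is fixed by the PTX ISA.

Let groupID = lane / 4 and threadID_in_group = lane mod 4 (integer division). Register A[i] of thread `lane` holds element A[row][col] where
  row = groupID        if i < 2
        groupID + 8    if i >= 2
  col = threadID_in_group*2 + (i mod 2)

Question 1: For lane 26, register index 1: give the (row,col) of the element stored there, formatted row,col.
lane 26=>26/4=6, 26 mod 4=2
i=1  r:6+0=>6  c:2·2+1=>5

6,5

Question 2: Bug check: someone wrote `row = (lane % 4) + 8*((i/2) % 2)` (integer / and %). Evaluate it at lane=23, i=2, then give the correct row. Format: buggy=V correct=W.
buggy=11 correct=13

`(lane % 4) + 8*((i/2) % 2)`[23,2]->11
lane 23->23/4=5, 23 mod 4=3
i=2  r:5+8->13  c:2·3+0->6
row: 11 vs 13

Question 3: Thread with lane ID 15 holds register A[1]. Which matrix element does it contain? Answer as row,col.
L=15->gid=15>>2=3, tid=15&3=3
[1]->row 3+0=3  col 3·2+1=7

3,7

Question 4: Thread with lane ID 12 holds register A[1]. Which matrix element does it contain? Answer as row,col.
L=12->g=12>>2=3, t=12&3=0
[1]->row 3+0=3  col 0·2+1=1

3,1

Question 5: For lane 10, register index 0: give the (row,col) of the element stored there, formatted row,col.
2,4

10: g=2,t=2
[0] (2+0,2*2+0) = (2,4)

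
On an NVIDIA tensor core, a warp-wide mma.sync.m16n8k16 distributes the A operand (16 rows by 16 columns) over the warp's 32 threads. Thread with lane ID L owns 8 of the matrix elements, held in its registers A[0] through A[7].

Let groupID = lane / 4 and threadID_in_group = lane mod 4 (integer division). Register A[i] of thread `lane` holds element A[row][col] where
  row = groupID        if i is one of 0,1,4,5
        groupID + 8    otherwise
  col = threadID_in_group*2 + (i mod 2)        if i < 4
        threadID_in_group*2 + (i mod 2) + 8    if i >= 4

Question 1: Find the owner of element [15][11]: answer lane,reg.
29,7

r: 15->gid=7,r8=1  c: 11->c8=1,tid=1,i&1=1
L=7*4+1=29  i=1*4+1*2+1=7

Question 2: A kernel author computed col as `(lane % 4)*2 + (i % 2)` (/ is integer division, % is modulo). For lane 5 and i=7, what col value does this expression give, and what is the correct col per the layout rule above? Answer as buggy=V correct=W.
`(lane % 4)*2 + (i % 2)`[5,7]→3
5: G=1,T=1
[7] (1+8,1*2+1+8) = (9,11)
col: 3 vs 11

buggy=3 correct=11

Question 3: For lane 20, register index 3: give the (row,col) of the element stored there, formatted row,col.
13,1

20: G=5,T=0
[3] (5+8,0*2+1+0) = (13,1)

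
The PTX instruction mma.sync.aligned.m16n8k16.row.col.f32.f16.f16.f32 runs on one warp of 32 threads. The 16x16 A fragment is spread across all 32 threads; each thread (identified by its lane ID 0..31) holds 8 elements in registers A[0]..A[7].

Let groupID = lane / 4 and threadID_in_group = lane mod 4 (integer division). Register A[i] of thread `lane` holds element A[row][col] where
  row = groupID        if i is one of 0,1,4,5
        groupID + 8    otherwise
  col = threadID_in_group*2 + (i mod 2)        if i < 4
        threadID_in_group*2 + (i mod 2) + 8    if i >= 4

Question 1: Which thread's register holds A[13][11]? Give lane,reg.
21,7

r=13->g=5,rb=1  c=11->cb=1,t=1,b0=1
L=5*4+1=21  i=1*4+1*2+1=7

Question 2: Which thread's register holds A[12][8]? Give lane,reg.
16,6

r=12⇒gr=4,Rb=1  c=8⇒Cb=1,th=0,odd=0
L=4*4+0=16  i=1*4+1*2+0=6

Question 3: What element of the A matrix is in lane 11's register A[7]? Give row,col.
11: gr=2,th=3
[7] (2+8,3*2+1+8) = (10,15)

10,15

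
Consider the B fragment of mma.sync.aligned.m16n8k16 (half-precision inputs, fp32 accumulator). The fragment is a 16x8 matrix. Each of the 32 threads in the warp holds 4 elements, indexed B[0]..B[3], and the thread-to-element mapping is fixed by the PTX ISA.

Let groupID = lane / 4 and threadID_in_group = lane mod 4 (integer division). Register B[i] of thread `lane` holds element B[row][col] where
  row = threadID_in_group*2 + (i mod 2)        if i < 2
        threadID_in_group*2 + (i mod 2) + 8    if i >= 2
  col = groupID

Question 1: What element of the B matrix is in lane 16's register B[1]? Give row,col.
16: gr=4,th=0
[1] (0*2+1+0,4) = (1,4)

1,4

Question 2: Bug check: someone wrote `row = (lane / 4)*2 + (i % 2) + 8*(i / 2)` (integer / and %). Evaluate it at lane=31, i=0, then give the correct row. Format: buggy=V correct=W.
`(lane / 4)*2 + (i % 2) + 8*(i / 2)`[31,0]→14
L=31→G=31>>2=7, T=31&3=3
[0]→row 3·2+0+0=6  col G=7
row: 14 vs 6

buggy=14 correct=6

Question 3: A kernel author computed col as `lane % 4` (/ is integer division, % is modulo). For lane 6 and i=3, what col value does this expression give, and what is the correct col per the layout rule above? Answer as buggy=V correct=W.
`lane % 4`[6,3]⇒2
lane 6⇒6/4=1, 6 mod 4=2
i=3  r:2·2+1+8⇒13  c:1
col: 2 vs 1

buggy=2 correct=1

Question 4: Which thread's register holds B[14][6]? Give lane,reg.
c=6->g=6  r=14->rb=1,t=3,b0=0
L=6*4+3=27  i=1*2+0=2

27,2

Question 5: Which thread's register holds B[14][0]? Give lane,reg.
c: 0->gid=0  r: 14->r8=1,tid=3,i&1=0
L=0*4+3=3  i=1*2+0=2

3,2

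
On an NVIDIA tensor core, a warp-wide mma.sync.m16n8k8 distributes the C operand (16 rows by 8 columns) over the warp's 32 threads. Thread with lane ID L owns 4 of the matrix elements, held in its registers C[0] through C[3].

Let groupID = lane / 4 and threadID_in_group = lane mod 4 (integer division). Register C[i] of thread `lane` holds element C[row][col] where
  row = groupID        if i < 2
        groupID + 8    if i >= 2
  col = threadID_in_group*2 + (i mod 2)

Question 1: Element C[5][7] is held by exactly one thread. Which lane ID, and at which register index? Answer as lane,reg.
23,1

r=5->g=5,rb=0  c=7->t=3,b0=1
L=5*4+3=23  i=0*2+1=1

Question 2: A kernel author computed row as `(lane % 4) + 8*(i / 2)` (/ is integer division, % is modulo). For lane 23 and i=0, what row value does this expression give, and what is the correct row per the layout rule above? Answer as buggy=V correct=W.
buggy=3 correct=5

`(lane % 4) + 8*(i / 2)`[23,0]->3
lane 23->23/4=5, 23 mod 4=3
i=0  r:5+0->5  c:2·3+0->6
row: 3 vs 5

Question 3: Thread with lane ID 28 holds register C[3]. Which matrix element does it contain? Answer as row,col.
15,1

lane 28->28/4=7, 28 mod 4=0
i=3  r:7+8->15  c:2·0+1->1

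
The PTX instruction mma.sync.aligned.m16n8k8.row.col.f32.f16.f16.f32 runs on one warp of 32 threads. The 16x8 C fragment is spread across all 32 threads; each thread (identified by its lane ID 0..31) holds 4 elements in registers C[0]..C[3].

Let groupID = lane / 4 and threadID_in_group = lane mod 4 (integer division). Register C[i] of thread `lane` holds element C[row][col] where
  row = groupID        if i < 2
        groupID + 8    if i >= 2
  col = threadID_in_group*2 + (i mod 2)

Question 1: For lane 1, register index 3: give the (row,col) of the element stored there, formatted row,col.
lane 1→1/4=0, 1 mod 4=1
i=3  r:0+8→8  c:2·1+1→3

8,3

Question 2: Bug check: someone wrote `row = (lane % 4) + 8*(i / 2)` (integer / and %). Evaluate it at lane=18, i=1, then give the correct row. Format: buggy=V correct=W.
buggy=2 correct=4

`(lane % 4) + 8*(i / 2)`[18,1]→2
L=18→G=18>>2=4, T=18&3=2
[1]→row 4+0=4  col 2·2+1=5
row: 2 vs 4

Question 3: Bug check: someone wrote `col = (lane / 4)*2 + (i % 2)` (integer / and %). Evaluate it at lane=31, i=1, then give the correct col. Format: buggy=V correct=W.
`(lane / 4)*2 + (i % 2)`[31,1]→15
L=31→G=31>>2=7, T=31&3=3
[1]→row 7+0=7  col 3·2+1=7
col: 15 vs 7

buggy=15 correct=7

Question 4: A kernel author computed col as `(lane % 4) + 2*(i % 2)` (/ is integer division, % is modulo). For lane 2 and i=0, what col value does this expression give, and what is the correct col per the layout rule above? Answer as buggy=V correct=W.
buggy=2 correct=4

`(lane % 4) + 2*(i % 2)`[2,0]->2
lane 2->2/4=0, 2 mod 4=2
i=0  r:0+0->0  c:2·2+0->4
col: 2 vs 4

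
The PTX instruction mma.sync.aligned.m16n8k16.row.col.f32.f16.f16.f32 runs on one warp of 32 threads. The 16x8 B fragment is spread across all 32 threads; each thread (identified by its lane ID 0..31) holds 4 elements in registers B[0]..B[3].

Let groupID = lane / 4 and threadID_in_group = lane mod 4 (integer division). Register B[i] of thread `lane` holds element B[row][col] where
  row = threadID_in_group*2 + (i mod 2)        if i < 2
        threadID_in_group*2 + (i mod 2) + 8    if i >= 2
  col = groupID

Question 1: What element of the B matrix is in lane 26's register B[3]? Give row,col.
lane 26: G=6 (26/4), T=2 (26%4)
i=3: r=2*2+1+8=13, c=G=6

13,6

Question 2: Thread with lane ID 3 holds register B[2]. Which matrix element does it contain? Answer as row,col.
14,0

3: gr=0,th=3
[2] (3*2+0+8,0) = (14,0)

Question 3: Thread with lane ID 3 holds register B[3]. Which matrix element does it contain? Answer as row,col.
15,0

3: grp=0,tig=3
[3] (3*2+1+8,0) = (15,0)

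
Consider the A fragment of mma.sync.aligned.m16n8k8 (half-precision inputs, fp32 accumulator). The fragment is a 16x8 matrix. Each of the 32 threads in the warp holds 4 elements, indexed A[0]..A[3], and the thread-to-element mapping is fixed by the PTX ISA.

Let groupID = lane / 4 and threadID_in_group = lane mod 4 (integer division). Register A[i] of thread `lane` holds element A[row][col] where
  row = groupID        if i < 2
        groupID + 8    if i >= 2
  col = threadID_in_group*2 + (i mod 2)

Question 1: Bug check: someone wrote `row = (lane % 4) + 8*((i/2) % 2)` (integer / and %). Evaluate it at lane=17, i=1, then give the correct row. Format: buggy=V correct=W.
buggy=1 correct=4

`(lane % 4) + 8*((i/2) % 2)`[17,1]→1
L=17→G=17>>2=4, T=17&3=1
[1]→row 4+0=4  col 1·2+1=3
row: 1 vs 4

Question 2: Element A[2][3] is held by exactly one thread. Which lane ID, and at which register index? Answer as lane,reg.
r=2→G=2,rhi=0  c=3→T=1,p=1
L=2*4+1=9  i=0*2+1=1

9,1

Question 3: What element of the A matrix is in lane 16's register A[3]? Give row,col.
12,1

L=16→G=16>>2=4, T=16&3=0
[3]→row 4+8=12  col 0·2+1=1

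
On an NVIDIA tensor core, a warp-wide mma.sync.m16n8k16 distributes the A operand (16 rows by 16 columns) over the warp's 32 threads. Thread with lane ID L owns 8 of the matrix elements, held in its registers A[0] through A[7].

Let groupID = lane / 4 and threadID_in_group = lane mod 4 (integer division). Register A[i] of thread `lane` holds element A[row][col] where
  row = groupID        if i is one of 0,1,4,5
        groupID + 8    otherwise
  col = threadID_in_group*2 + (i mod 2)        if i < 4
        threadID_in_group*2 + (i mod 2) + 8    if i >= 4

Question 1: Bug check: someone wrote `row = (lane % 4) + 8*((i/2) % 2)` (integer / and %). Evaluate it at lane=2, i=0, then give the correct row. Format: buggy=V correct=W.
buggy=2 correct=0

`(lane % 4) + 8*((i/2) % 2)`[2,0]→2
2: G=0,T=2
[0] (0+0,2*2+0+0) = (0,4)
row: 2 vs 0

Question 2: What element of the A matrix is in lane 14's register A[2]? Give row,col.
11,4

14: gr=3,th=2
[2] (3+8,2*2+0+0) = (11,4)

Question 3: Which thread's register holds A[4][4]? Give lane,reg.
18,0

r=4→G=4,rhi=0  c=4→chi=0,T=2,p=0
L=4*4+2=18  i=0*4+0*2+0=0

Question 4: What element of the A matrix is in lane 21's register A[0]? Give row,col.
5,2

lane 21->21/4=5, 21 mod 4=1
i=0  r:5+0->5  c:2·1+0+0->2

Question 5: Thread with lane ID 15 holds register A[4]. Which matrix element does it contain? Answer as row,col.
3,14

L=15→G=15>>2=3, T=15&3=3
[4]→row 3+0=3  col 3·2+0+8=14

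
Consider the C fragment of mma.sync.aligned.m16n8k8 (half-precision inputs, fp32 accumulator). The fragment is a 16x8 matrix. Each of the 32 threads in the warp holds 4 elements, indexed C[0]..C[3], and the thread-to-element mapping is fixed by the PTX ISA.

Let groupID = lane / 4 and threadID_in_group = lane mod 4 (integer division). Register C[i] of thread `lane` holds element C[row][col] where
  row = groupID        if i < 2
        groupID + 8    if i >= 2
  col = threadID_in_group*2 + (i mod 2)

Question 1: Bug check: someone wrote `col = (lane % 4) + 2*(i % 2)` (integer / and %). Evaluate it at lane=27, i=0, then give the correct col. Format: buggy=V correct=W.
buggy=3 correct=6

`(lane % 4) + 2*(i % 2)`[27,0]⇒3
27: gr=6,th=3
[0] (6+0,3*2+0) = (6,6)
col: 3 vs 6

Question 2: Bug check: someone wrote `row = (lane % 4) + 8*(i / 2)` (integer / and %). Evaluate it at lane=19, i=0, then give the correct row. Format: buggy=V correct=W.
`(lane % 4) + 8*(i / 2)`[19,0]->3
lane 19: gid=4 (19/4), tid=3 (19%4)
i=0: r=4+0=4, c=3*2+0=6
row: 3 vs 4

buggy=3 correct=4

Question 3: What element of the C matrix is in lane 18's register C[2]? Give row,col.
lane 18->18/4=4, 18 mod 4=2
i=2  r:4+8->12  c:2·2+0->4

12,4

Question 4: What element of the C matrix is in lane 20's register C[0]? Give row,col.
5,0

lane 20: G=5 (20/4), T=0 (20%4)
i=0: r=5+0=5, c=0*2+0=0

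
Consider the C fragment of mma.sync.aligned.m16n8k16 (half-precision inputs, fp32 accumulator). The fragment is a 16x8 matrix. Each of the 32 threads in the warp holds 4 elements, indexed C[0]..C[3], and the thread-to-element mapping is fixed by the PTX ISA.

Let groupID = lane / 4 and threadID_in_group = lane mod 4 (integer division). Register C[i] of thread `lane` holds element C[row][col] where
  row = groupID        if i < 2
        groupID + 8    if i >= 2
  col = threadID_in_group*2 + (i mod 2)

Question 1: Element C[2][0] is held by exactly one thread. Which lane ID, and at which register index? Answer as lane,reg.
8,0

r=2->g=2,rb=0  c=0->t=0,b0=0
L=2*4+0=8  i=0*2+0=0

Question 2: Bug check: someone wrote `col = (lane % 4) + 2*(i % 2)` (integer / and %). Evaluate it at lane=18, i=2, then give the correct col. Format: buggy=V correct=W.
buggy=2 correct=4

`(lane % 4) + 2*(i % 2)`[18,2]=>2
18: grp=4,tig=2
[2] (4+8,2*2+0) = (12,4)
col: 2 vs 4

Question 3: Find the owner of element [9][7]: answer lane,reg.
r=9⇒gr=1,Rb=1  c=7⇒th=3,odd=1
L=1*4+3=7  i=1*2+1=3

7,3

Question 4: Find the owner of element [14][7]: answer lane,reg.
r=14->g=6,rb=1  c=7->t=3,b0=1
L=6*4+3=27  i=1*2+1=3

27,3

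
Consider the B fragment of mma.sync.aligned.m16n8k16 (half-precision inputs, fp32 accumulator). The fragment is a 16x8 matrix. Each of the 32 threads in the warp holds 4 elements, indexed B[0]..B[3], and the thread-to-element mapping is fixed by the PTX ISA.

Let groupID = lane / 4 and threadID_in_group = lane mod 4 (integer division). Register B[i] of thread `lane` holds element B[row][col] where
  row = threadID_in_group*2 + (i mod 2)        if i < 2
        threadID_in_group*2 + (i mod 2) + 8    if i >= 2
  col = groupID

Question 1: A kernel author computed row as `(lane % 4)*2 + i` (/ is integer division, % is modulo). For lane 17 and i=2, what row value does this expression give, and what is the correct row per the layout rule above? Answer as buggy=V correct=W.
buggy=4 correct=10

`(lane % 4)*2 + i`[17,2]->4
17: gid=4,tid=1
[2] (1*2+0+8,4) = (10,4)
row: 4 vs 10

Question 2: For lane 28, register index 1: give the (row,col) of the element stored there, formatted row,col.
1,7

L=28->gid=28>>2=7, tid=28&3=0
[1]->row 0·2+1+0=1  col gid=7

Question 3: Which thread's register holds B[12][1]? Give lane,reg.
c:1=>grp=1  r:12=>rB=1,tig=2,lo=0
L=1*4+2=6  i=1*2+0=2

6,2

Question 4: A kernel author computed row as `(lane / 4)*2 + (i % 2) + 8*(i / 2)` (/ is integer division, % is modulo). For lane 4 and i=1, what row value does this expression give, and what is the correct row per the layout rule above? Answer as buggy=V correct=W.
buggy=3 correct=1

`(lane / 4)*2 + (i % 2) + 8*(i / 2)`[4,1]=>3
4: grp=1,tig=0
[1] (0*2+1+0,1) = (1,1)
row: 3 vs 1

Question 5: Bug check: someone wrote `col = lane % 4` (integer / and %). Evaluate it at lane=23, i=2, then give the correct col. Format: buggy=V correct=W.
`lane % 4`[23,2]->3
lane 23->23/4=5, 23 mod 4=3
i=2  r:2·3+0+8->14  c:5
col: 3 vs 5

buggy=3 correct=5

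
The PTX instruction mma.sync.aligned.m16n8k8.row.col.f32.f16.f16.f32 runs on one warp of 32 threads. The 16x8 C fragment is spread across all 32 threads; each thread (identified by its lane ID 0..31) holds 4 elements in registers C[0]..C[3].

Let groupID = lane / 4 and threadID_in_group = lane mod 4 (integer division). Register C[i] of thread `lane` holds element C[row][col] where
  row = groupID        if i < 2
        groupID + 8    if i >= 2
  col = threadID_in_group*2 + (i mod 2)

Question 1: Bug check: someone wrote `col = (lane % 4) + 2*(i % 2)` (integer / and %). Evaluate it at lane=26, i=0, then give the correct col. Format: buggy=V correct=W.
buggy=2 correct=4

`(lane % 4) + 2*(i % 2)`[26,0]=>2
26: grp=6,tig=2
[0] (6+0,2*2+0) = (6,4)
col: 2 vs 4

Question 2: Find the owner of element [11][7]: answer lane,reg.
r=11→G=3,rhi=1  c=7→T=3,p=1
L=3*4+3=15  i=1*2+1=3

15,3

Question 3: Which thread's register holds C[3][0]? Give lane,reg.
r=3→G=3,rhi=0  c=0→T=0,p=0
L=3*4+0=12  i=0*2+0=0

12,0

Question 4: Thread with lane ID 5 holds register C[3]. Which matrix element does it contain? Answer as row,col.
9,3

5: G=1,T=1
[3] (1+8,1*2+1) = (9,3)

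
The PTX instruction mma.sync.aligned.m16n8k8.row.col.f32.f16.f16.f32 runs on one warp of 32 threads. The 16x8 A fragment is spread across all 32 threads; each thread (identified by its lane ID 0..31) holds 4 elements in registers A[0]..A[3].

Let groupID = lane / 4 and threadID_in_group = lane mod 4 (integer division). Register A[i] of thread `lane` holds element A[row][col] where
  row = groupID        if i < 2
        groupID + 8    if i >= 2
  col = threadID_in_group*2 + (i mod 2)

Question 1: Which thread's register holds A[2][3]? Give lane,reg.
9,1

r: 2->gid=2,r8=0  c: 3->tid=1,i&1=1
L=2*4+1=9  i=0*2+1=1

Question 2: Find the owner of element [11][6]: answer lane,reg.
r: 11->gid=3,r8=1  c: 6->tid=3,i&1=0
L=3*4+3=15  i=1*2+0=2

15,2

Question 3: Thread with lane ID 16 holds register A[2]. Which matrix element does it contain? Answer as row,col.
12,0

lane 16: g=4 (16/4), t=0 (16%4)
i=2: r=4+8=12, c=0*2+0=0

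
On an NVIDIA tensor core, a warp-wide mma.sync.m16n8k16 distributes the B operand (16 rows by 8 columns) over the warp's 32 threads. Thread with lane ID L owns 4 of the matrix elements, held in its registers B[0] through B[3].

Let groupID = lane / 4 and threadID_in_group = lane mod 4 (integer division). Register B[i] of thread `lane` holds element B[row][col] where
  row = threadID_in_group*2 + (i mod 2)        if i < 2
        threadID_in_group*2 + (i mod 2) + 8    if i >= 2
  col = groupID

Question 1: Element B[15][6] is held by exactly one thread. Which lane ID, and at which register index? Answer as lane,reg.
27,3

c=6->g=6  r=15->rb=1,t=3,b0=1
L=6*4+3=27  i=1*2+1=3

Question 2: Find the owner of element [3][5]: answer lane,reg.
21,1

c=5->g=5  r=3->rb=0,t=1,b0=1
L=5*4+1=21  i=0*2+1=1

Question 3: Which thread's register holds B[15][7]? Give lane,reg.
c: 7->gid=7  r: 15->r8=1,tid=3,i&1=1
L=7*4+3=31  i=1*2+1=3

31,3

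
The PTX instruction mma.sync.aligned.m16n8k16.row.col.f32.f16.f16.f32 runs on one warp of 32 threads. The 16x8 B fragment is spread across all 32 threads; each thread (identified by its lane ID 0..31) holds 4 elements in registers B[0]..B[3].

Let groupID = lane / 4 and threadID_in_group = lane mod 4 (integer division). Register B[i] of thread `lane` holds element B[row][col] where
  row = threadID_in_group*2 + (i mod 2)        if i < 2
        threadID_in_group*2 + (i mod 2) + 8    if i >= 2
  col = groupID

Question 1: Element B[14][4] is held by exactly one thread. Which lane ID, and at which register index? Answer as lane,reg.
19,2

c=4→G=4  r=14→rhi=1,T=3,p=0
L=4*4+3=19  i=1*2+0=2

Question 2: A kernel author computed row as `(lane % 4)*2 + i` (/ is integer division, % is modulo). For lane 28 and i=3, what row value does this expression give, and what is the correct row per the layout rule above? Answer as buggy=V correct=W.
`(lane % 4)*2 + i`[28,3]→3
lane 28: G=7 (28/4), T=0 (28%4)
i=3: r=0*2+1+8=9, c=G=7
row: 3 vs 9

buggy=3 correct=9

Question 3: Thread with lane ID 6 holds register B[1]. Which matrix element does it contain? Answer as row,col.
lane 6: grp=1 (6/4), tig=2 (6%4)
i=1: r=2*2+1+0=5, c=grp=1

5,1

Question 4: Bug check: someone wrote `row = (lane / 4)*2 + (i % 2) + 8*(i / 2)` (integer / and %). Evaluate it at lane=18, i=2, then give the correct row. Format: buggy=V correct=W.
`(lane / 4)*2 + (i % 2) + 8*(i / 2)`[18,2]→16
18: G=4,T=2
[2] (2*2+0+8,4) = (12,4)
row: 16 vs 12

buggy=16 correct=12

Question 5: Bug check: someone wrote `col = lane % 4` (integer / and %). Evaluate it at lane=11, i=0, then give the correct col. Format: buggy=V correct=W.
`lane % 4`[11,0]=>3
11: grp=2,tig=3
[0] (3*2+0+0,2) = (6,2)
col: 3 vs 2

buggy=3 correct=2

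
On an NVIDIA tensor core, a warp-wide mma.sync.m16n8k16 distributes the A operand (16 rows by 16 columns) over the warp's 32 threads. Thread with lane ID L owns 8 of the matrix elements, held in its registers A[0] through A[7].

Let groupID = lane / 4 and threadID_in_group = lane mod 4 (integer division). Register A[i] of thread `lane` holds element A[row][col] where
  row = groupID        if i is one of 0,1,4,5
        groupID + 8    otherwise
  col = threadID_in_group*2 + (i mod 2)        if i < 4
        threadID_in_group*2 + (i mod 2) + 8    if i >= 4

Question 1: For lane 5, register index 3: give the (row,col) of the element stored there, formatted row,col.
9,3

5: gid=1,tid=1
[3] (1+8,1*2+1+0) = (9,3)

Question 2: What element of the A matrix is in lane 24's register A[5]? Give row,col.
24: gr=6,th=0
[5] (6+0,0*2+1+8) = (6,9)

6,9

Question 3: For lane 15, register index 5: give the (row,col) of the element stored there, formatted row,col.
L=15->g=15>>2=3, t=15&3=3
[5]->row 3+0=3  col 3·2+1+8=15

3,15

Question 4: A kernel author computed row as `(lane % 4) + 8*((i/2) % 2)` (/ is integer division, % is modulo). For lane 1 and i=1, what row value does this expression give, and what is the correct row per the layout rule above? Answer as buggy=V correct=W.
buggy=1 correct=0

`(lane % 4) + 8*((i/2) % 2)`[1,1]→1
lane 1→1/4=0, 1 mod 4=1
i=1  r:0+0→0  c:2·1+1+0→3
row: 1 vs 0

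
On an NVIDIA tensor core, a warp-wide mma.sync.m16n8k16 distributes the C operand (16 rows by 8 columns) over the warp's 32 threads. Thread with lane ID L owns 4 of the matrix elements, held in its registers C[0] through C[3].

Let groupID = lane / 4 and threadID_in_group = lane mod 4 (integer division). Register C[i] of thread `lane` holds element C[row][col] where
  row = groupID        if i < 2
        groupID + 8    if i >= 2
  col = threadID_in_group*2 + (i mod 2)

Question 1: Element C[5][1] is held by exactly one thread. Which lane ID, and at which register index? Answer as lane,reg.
20,1

r=5⇒gr=5,Rb=0  c=1⇒th=0,odd=1
L=5*4+0=20  i=0*2+1=1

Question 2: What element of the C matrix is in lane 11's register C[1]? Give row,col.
2,7

11: grp=2,tig=3
[1] (2+0,3*2+1) = (2,7)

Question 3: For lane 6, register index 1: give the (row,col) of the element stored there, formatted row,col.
L=6->g=6>>2=1, t=6&3=2
[1]->row 1+0=1  col 2·2+1=5

1,5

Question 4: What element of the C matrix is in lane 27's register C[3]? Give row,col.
L=27=>grp=27>>2=6, tig=27&3=3
[3]=>row 6+8=14  col 3·2+1=7

14,7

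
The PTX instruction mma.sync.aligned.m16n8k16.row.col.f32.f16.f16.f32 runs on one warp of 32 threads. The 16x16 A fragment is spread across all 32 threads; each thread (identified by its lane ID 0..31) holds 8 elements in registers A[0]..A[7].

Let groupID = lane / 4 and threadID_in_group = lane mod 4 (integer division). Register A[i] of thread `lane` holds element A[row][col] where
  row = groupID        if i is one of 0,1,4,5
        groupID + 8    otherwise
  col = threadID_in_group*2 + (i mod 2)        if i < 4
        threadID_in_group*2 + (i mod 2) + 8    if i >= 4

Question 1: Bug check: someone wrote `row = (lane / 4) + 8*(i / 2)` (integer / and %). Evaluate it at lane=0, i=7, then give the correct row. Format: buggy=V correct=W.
buggy=24 correct=8

`(lane / 4) + 8*(i / 2)`[0,7]->24
L=0->g=0>>2=0, t=0&3=0
[7]->row 0+8=8  col 0·2+1+8=9
row: 24 vs 8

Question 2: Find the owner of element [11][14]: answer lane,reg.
r: 11->gid=3,r8=1  c: 14->c8=1,tid=3,i&1=0
L=3*4+3=15  i=1*4+1*2+0=6

15,6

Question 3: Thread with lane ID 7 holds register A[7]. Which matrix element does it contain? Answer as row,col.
9,15

lane 7: grp=1 (7/4), tig=3 (7%4)
i=7: r=1+8=9, c=3*2+1+8=15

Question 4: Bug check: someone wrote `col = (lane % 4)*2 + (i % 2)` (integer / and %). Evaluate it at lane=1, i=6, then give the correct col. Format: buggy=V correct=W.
`(lane % 4)*2 + (i % 2)`[1,6]->2
lane 1->1/4=0, 1 mod 4=1
i=6  r:0+8->8  c:2·1+0+8->10
col: 2 vs 10

buggy=2 correct=10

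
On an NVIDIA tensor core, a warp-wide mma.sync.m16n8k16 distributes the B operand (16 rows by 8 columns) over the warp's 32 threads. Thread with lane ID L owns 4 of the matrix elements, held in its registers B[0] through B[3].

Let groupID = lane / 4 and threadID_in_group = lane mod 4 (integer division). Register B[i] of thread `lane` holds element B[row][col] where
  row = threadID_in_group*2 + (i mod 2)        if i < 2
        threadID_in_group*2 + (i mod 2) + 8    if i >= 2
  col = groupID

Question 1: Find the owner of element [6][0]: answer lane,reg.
3,0

c:0=>grp=0  r:6=>rB=0,tig=3,lo=0
L=0*4+3=3  i=0*2+0=0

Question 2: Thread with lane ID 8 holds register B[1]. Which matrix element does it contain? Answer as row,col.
8: gr=2,th=0
[1] (0*2+1+0,2) = (1,2)

1,2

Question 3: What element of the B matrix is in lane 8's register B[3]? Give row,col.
9,2

lane 8→8/4=2, 8 mod 4=0
i=3  r:2·0+1+8→9  c:2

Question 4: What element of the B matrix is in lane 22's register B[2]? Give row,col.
L=22->gid=22>>2=5, tid=22&3=2
[2]->row 2·2+0+8=12  col gid=5

12,5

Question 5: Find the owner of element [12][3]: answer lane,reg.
14,2

c: 3->gid=3  r: 12->r8=1,tid=2,i&1=0
L=3*4+2=14  i=1*2+0=2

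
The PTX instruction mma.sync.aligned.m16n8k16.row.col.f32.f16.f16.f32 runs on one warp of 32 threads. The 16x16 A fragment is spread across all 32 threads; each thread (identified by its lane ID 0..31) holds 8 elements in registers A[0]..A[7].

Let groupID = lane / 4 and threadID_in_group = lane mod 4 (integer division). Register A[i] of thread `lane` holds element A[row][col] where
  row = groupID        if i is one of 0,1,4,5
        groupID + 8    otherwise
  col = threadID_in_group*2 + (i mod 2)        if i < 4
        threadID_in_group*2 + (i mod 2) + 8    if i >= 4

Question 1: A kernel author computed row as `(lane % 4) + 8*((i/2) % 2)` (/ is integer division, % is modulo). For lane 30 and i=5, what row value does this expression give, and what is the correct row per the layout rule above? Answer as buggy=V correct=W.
`(lane % 4) + 8*((i/2) % 2)`[30,5]→2
lane 30: G=7 (30/4), T=2 (30%4)
i=5: r=7+0=7, c=2*2+1+8=13
row: 2 vs 7

buggy=2 correct=7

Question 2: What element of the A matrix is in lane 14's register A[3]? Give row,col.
11,5

lane 14: gr=3 (14/4), th=2 (14%4)
i=3: r=3+8=11, c=2*2+1+0=5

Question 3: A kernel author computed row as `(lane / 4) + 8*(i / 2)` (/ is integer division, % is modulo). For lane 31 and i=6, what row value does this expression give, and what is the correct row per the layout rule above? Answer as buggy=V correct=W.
buggy=31 correct=15

`(lane / 4) + 8*(i / 2)`[31,6]->31
lane 31->31/4=7, 31 mod 4=3
i=6  r:7+8->15  c:2·3+0+8->14
row: 31 vs 15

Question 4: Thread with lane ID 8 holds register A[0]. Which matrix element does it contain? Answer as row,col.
8: gid=2,tid=0
[0] (2+0,0*2+0+0) = (2,0)

2,0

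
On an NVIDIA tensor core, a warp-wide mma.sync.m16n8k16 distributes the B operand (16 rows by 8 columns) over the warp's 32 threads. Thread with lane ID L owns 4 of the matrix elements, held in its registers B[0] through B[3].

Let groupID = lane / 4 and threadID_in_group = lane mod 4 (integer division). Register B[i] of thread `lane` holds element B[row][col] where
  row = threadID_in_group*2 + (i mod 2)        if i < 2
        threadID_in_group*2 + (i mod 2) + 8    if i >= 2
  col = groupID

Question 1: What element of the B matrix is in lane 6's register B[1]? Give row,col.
lane 6→6/4=1, 6 mod 4=2
i=1  r:2·2+1+0→5  c:1

5,1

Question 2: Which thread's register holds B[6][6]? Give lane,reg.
27,0

c=6→G=6  r=6→rhi=0,T=3,p=0
L=6*4+3=27  i=0*2+0=0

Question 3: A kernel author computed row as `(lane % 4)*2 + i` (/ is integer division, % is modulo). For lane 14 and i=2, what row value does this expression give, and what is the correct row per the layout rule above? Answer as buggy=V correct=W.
`(lane % 4)*2 + i`[14,2]->6
14: g=3,t=2
[2] (2*2+0+8,3) = (12,3)
row: 6 vs 12

buggy=6 correct=12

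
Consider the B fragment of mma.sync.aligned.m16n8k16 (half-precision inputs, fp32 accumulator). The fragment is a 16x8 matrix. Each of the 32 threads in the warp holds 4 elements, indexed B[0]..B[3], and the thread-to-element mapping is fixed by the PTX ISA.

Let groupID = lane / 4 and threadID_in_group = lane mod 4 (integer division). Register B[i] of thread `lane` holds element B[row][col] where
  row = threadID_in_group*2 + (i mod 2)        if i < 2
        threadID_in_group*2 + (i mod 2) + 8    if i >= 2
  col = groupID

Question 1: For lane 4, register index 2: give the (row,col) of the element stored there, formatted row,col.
8,1

lane 4→4/4=1, 4 mod 4=0
i=2  r:2·0+0+8→8  c:1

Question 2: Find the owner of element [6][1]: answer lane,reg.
7,0

c=1→G=1  r=6→rhi=0,T=3,p=0
L=1*4+3=7  i=0*2+0=0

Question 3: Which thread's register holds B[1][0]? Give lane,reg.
c:0=>grp=0  r:1=>rB=0,tig=0,lo=1
L=0*4+0=0  i=0*2+1=1

0,1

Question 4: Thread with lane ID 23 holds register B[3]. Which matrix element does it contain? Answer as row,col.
lane 23: G=5 (23/4), T=3 (23%4)
i=3: r=3*2+1+8=15, c=G=5

15,5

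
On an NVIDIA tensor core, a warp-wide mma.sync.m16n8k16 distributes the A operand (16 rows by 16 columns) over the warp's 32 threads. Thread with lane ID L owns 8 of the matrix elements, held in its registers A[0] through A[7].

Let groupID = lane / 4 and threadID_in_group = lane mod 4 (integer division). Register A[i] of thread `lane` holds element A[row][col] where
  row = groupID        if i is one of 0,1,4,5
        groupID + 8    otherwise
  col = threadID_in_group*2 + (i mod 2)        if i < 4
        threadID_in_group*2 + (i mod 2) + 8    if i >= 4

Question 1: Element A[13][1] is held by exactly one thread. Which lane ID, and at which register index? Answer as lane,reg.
20,3

r=13->g=5,rb=1  c=1->cb=0,t=0,b0=1
L=5*4+0=20  i=0*4+1*2+1=3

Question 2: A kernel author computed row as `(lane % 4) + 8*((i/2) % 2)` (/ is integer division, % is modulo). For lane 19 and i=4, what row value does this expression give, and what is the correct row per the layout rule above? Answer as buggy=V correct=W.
buggy=3 correct=4

`(lane % 4) + 8*((i/2) % 2)`[19,4]->3
lane 19: gid=4 (19/4), tid=3 (19%4)
i=4: r=4+0=4, c=3*2+0+8=14
row: 3 vs 4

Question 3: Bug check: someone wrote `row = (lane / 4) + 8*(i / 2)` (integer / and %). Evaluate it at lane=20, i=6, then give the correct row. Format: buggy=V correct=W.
buggy=29 correct=13

`(lane / 4) + 8*(i / 2)`[20,6]⇒29
L=20⇒gr=20>>2=5, th=20&3=0
[6]⇒row 5+8=13  col 0·2+0+8=8
row: 29 vs 13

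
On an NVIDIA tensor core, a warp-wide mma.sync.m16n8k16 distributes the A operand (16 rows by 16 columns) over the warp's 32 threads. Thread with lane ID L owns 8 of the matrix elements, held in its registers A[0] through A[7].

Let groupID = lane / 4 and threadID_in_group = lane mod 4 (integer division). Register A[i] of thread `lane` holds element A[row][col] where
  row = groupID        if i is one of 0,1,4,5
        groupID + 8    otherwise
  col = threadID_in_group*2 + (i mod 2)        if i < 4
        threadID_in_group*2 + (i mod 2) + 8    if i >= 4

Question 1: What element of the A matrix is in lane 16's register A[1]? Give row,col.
lane 16: gid=4 (16/4), tid=0 (16%4)
i=1: r=4+0=4, c=0*2+1+0=1

4,1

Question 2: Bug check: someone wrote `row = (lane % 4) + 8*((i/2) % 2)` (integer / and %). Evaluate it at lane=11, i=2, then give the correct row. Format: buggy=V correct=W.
`(lane % 4) + 8*((i/2) % 2)`[11,2]->11
11: gid=2,tid=3
[2] (2+8,3*2+0+0) = (10,6)
row: 11 vs 10

buggy=11 correct=10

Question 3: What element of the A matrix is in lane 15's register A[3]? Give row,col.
11,7

lane 15⇒15/4=3, 15 mod 4=3
i=3  r:3+8⇒11  c:2·3+1+0⇒7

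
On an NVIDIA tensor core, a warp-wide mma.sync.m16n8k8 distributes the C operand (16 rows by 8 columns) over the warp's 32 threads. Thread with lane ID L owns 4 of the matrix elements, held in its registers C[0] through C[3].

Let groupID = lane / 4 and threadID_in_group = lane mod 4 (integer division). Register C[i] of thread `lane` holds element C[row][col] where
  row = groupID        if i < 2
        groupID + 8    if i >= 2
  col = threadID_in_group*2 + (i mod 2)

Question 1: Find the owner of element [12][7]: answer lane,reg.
19,3

r=12⇒gr=4,Rb=1  c=7⇒th=3,odd=1
L=4*4+3=19  i=1*2+1=3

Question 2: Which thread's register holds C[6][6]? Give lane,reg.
27,0

r:6=>grp=6,rB=0  c:6=>tig=3,lo=0
L=6*4+3=27  i=0*2+0=0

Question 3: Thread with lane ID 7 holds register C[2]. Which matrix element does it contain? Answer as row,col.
9,6

L=7->g=7>>2=1, t=7&3=3
[2]->row 1+8=9  col 3·2+0=6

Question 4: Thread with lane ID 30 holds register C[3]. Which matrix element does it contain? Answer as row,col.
L=30->g=30>>2=7, t=30&3=2
[3]->row 7+8=15  col 2·2+1=5

15,5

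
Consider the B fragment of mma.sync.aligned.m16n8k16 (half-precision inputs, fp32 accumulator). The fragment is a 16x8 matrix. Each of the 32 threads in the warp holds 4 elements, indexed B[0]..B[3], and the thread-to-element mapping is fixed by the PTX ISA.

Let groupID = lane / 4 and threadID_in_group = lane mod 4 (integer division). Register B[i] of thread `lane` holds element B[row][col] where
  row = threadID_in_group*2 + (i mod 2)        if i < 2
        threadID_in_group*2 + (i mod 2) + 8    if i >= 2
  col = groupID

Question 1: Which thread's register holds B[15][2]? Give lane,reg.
11,3

c=2->g=2  r=15->rb=1,t=3,b0=1
L=2*4+3=11  i=1*2+1=3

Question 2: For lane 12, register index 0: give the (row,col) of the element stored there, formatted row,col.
12: grp=3,tig=0
[0] (0*2+0+0,3) = (0,3)

0,3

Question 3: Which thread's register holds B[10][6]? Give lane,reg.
c=6→G=6  r=10→rhi=1,T=1,p=0
L=6*4+1=25  i=1*2+0=2

25,2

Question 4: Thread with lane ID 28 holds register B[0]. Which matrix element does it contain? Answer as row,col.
lane 28: gr=7 (28/4), th=0 (28%4)
i=0: r=0*2+0+0=0, c=gr=7

0,7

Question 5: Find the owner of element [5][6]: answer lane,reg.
26,1

c=6→G=6  r=5→rhi=0,T=2,p=1
L=6*4+2=26  i=0*2+1=1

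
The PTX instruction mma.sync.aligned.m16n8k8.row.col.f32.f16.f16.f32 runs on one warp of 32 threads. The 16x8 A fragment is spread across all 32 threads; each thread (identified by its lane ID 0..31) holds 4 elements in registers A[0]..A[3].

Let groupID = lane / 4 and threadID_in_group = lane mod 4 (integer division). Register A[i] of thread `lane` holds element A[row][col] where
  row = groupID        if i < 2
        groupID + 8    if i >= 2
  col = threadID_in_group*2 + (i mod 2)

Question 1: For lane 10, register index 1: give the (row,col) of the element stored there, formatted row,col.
2,5

L=10=>grp=10>>2=2, tig=10&3=2
[1]=>row 2+0=2  col 2·2+1=5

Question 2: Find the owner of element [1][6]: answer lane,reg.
r=1→G=1,rhi=0  c=6→T=3,p=0
L=1*4+3=7  i=0*2+0=0

7,0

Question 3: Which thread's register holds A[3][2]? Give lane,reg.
13,0

r=3->g=3,rb=0  c=2->t=1,b0=0
L=3*4+1=13  i=0*2+0=0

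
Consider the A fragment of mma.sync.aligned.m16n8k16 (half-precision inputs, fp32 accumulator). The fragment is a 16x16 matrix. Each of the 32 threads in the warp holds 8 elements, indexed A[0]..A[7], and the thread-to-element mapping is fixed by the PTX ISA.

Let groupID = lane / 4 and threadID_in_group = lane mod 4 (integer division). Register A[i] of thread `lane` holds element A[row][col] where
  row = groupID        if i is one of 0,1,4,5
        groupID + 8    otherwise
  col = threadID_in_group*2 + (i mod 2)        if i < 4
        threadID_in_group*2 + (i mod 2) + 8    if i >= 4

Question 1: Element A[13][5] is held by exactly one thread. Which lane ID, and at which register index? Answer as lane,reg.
22,3

r=13→G=5,rhi=1  c=5→chi=0,T=2,p=1
L=5*4+2=22  i=0*4+1*2+1=3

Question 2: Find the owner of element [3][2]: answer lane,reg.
13,0

r=3⇒gr=3,Rb=0  c=2⇒Cb=0,th=1,odd=0
L=3*4+1=13  i=0*4+0*2+0=0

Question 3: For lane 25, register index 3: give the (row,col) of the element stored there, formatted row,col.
L=25=>grp=25>>2=6, tig=25&3=1
[3]=>row 6+8=14  col 1·2+1+0=3

14,3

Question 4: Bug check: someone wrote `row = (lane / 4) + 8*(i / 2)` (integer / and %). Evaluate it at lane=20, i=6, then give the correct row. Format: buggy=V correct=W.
buggy=29 correct=13

`(lane / 4) + 8*(i / 2)`[20,6]->29
lane 20: g=5 (20/4), t=0 (20%4)
i=6: r=5+8=13, c=0*2+0+8=8
row: 29 vs 13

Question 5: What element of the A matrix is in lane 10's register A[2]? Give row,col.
lane 10: g=2 (10/4), t=2 (10%4)
i=2: r=2+8=10, c=2*2+0+0=4

10,4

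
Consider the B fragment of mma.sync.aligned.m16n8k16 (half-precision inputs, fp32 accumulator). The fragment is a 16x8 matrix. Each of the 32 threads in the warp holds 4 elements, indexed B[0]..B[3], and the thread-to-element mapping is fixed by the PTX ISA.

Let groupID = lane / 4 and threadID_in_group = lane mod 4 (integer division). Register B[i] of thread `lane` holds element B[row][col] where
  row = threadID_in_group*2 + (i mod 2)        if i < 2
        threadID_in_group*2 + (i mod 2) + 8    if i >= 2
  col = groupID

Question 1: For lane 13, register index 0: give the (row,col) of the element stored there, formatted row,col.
13: G=3,T=1
[0] (1*2+0+0,3) = (2,3)

2,3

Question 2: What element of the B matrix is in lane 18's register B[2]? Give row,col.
12,4

L=18=>grp=18>>2=4, tig=18&3=2
[2]=>row 2·2+0+8=12  col grp=4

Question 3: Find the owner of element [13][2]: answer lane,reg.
c:2=>grp=2  r:13=>rB=1,tig=2,lo=1
L=2*4+2=10  i=1*2+1=3

10,3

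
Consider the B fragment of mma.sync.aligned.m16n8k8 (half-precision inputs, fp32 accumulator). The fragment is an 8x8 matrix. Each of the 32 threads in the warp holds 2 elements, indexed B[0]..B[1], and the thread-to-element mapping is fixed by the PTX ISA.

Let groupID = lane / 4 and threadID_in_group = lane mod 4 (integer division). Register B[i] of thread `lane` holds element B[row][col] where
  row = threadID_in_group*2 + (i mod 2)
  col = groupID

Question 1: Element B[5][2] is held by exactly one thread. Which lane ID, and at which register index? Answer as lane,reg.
10,1

c: 2->gid=2  r: 5->tid=2,i&1=1
L=2*4+2=10  i=1=1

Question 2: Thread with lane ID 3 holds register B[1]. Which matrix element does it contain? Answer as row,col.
3: grp=0,tig=3
[1] (3*2+1,0) = (7,0)

7,0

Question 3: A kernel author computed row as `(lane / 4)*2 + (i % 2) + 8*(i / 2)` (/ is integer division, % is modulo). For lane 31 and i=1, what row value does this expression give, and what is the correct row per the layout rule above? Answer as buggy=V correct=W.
`(lane / 4)*2 + (i % 2) + 8*(i / 2)`[31,1]->15
lane 31: gid=7 (31/4), tid=3 (31%4)
i=1: r=3*2+1=7, c=gid=7
row: 15 vs 7

buggy=15 correct=7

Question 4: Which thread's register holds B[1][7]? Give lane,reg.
c=7⇒gr=7  r=1⇒th=0,odd=1
L=7*4+0=28  i=1=1

28,1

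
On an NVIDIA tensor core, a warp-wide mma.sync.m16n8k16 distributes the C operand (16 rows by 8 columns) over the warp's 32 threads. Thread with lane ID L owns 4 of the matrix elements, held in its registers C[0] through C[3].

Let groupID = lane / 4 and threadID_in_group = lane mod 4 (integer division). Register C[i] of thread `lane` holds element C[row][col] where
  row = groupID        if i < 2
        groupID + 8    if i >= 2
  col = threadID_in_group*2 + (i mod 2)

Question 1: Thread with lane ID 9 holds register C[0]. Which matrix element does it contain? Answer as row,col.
L=9→G=9>>2=2, T=9&3=1
[0]→row 2+0=2  col 1·2+0=2

2,2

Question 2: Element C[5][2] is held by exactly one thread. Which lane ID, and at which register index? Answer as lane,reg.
21,0

r=5⇒gr=5,Rb=0  c=2⇒th=1,odd=0
L=5*4+1=21  i=0*2+0=0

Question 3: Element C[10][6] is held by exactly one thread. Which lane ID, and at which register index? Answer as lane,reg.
11,2

r=10->g=2,rb=1  c=6->t=3,b0=0
L=2*4+3=11  i=1*2+0=2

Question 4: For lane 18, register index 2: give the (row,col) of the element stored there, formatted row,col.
12,4

L=18->g=18>>2=4, t=18&3=2
[2]->row 4+8=12  col 2·2+0=4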